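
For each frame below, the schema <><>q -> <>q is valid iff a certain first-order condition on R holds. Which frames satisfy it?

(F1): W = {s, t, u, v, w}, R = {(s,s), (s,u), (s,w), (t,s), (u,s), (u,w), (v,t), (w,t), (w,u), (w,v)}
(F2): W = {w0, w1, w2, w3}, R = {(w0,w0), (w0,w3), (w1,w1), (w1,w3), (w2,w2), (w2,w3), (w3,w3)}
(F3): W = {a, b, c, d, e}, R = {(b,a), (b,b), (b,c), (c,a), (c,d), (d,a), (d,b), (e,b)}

Frame correspondent (Sahlqvist): forall x forall y forall z (Rxy & Ryz -> Rxz) — i.e. transitivity.
(F1): fails — Rwt and Rts but not Rws.
(F2): ✓.
(F3): fails — Rbc and Rcd but not Rbd.
Valid on: (F2).

(F2)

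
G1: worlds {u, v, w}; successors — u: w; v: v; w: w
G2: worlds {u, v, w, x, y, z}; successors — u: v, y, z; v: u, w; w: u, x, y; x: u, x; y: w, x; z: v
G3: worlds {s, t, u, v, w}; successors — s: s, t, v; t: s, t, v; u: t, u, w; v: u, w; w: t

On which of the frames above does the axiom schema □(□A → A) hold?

G1

This is the axiom for shift-reflexivity; its first-order frame correspondent is ∀x ∀y (Rxy → Ryy).
G1: holds.
G2: fails — Ruv but not Rvv.
G3: fails — Rtv but not Rvv.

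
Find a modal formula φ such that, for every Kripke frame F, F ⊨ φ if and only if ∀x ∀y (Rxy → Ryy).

□(□s → s)

The condition is shift-reflexivity. The T□ schema □(□s → s) defines it.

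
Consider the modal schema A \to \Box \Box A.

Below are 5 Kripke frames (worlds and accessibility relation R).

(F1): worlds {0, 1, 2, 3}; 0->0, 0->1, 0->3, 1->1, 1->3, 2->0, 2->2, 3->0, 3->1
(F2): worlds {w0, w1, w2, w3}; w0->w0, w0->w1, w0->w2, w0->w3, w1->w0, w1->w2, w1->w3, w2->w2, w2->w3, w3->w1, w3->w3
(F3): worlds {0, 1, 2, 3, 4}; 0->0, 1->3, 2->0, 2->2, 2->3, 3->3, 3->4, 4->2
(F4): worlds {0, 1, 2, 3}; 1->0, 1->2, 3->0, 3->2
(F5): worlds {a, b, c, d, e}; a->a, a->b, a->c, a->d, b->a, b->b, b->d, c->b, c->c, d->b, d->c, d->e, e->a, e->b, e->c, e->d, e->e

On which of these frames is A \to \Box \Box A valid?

(F4)

Frame correspondent (Sahlqvist): \forall x \forall z (x R^2 z \to \exists w (x = w \wedge z = w)) — i.e. a generalized confluence (Geach) condition.
(F1): fails — 0R²1 but 0 ≠ 1.
(F2): fails — w0R²w1 but w0 ≠ w1.
(F3): fails — 1R²3 but 1 ≠ 3.
(F4): satisfies the condition.
(F5): fails — aR²b but a ≠ b.
Valid on: (F4).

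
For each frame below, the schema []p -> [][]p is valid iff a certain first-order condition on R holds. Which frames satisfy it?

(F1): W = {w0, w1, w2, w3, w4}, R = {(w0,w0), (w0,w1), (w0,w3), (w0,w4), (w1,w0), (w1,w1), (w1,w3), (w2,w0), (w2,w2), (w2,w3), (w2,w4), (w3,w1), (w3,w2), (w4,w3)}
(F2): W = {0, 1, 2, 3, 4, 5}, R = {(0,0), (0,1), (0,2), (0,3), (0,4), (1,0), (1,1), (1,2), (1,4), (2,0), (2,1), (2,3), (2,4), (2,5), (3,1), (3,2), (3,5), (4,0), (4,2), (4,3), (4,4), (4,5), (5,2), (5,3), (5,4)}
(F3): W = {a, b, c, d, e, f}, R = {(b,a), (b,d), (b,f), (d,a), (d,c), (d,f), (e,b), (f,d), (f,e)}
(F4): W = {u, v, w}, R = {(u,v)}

(F4)

This is the axiom for transitivity; its first-order frame correspondent is forall x forall y forall z (Rxy & Ryz -> Rxz).
(F1): fails — Rw1w0 and Rw0w4 but not Rw1w4.
(F2): fails — R53 and R35 but not R55.
(F3): fails — Reb and Rbf but not Ref.
(F4): condition met.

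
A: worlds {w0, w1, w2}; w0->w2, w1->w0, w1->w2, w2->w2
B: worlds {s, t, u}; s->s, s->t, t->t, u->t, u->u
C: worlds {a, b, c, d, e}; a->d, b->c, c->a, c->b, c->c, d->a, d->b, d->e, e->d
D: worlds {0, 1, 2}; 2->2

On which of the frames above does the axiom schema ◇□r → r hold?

Frame correspondent (Sahlqvist): ∀x ∀y (Rxy → Ryx) — i.e. symmetry.
A: fails — Rw1w2 but not Rw2w1.
B: fails — Rut but not Rtu.
C: fails — Rdb but not Rbd.
D: ✓.
Valid on: D.

D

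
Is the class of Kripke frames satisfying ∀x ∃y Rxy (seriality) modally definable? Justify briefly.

The condition is seriality. A defining modal formula is □r → ◇r.
Suppose □r→◇r is valid. At any x set V(r)=W. Then □r at x, so ◇r at x, so x has a successor.

Yes, by □r → ◇r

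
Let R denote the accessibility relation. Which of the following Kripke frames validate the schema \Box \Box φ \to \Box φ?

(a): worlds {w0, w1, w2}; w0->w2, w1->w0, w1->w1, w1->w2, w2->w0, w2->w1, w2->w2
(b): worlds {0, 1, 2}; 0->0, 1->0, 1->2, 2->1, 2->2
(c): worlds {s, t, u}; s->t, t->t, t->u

(a), (b), (c)

The schema corresponds to density: \forall x \forall y (Rxy \to \exists z (Rxz \wedge Rzy)).
(a): holds.
(b): holds.
(c): holds.
Valid on: (a), (b), (c).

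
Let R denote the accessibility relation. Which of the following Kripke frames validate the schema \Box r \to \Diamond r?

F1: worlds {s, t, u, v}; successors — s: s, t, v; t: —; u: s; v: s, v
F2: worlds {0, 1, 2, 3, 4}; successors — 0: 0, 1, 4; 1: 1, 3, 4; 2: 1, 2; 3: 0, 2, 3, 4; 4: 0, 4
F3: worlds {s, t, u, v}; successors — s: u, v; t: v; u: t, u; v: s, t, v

F2, F3

Frame correspondent (Sahlqvist): \forall x \exists y Rxy — i.e. seriality.
F1: fails — world t has no successor.
F2: satisfies the condition.
F3: satisfies the condition.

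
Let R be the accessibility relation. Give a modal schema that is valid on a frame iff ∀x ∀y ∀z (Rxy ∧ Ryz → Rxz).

□p → □□p

The condition is transitivity. The 4 schema □p → □□p defines it.
Suppose □p→□□p is valid. Take Rxy, Ryz and set V(p)={w : Rxw}. Then □p at x, so □□p at x, so □p at y, so p at z, i.e. Rxz.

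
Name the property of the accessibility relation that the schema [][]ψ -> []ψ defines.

This schema is the C4 axiom.
It corresponds to density: forall x forall y (Rxy -> exists z (Rxz & Rzy)).

density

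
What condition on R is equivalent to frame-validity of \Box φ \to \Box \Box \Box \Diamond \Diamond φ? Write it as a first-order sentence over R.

This is a Sahlqvist (Geach-type) schema ◇^0□^1φ → □^3◇^2φ.
Minimal-valuation argument: fix x; take any y with xR^0y and any z with xR^3z. Set V(φ) to the set of worlds R-reachable from y in exactly 1 step. Then □^1φ holds at y, so the antecedent holds at x; validity forces ◇^2φ at z, giving a w with zR^2w and yR^1w.
First-order correspondent: \forall x \forall z (x R^3 z \to \exists w (xRw \wedge z R^2 w)).

\forall x \forall z (x R^3 z \to \exists w (xRw \wedge z R^2 w))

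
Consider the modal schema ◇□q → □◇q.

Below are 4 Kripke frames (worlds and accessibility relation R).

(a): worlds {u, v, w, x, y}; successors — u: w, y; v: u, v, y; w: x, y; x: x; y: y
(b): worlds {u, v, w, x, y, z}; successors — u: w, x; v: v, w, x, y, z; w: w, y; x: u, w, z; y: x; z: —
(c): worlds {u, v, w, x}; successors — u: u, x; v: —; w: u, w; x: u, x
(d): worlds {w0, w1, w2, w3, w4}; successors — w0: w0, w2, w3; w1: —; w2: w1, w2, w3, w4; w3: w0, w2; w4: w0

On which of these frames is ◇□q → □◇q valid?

(c)

Frame correspondent (Sahlqvist): ∀x ∀y ∀z (Rxy ∧ Rxz → ∃w (Ryw ∧ Rzw)) — i.e. convergence.
(a): fails — Rwx and Rwy but x and y have no common successor.
(b): fails — Rvv and Rvz but v and z have no common successor.
(c): condition met.
(d): fails — Rw2w4 and Rw2w2 but w4 and w2 have no common successor.
Valid on: (c).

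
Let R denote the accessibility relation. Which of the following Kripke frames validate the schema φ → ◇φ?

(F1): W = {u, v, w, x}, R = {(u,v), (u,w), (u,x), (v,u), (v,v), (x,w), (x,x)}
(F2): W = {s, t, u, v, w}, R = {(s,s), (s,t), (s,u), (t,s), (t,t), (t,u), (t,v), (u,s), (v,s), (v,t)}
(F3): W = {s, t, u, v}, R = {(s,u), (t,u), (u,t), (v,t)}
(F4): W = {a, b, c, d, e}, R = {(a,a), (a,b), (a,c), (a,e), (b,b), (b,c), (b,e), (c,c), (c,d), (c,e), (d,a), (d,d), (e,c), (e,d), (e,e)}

(F4)

This is the axiom for reflexivity; its first-order frame correspondent is ∀x Rxx.
(F1): fails — world u does not see itself.
(F2): fails — world u does not see itself.
(F3): fails — world s does not see itself.
(F4): satisfies the condition.
Valid on: (F4).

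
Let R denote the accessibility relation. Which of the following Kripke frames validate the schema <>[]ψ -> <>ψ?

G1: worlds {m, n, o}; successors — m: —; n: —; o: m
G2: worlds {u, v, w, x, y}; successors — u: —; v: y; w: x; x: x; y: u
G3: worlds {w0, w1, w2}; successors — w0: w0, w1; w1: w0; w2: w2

This is the axiom for a generalized confluence (Geach) condition; its first-order frame correspondent is forall x forall y (xRy -> exists w (yRw & xRw)).
G1: fails — oRm but no w with mRw and oRw.
G2: fails — vRy but no t with yRt and vRt.
G3: ✓.

G3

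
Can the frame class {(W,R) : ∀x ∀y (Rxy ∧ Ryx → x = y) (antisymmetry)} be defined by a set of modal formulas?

No — not modally definable

Any modally definable frame class is closed under surjective bounded morphisms.
The 4-cycle (worlds 0,1,2,3 with 0→1→2→3→0) is antisymmetric. Sending even-indexed worlds to s and odd-indexed worlds to t is a surjective bounded morphism onto the two-world frame with s↔t, which is not antisymmetric.
Hence antisymmetry is not modally definable.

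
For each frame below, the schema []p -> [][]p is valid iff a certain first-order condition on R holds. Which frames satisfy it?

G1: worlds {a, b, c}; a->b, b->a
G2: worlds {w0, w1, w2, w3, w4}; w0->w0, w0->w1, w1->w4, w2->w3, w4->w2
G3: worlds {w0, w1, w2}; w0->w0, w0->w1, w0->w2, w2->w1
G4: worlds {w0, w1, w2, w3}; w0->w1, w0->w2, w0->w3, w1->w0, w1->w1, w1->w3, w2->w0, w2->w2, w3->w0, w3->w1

This is the axiom for transitivity; its first-order frame correspondent is forall x forall y forall z (Rxy & Ryz -> Rxz).
G1: fails — Rab and Rba but not Raa.
G2: fails — Rw4w2 and Rw2w3 but not Rw4w3.
G3: satisfies the condition.
G4: fails — Rw1w0 and Rw0w2 but not Rw1w2.

G3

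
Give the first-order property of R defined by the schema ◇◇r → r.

This is a Sahlqvist (Geach-type) schema ◇^2□^0r → □^0◇^0r.
Minimal-valuation argument: fix x; take any y with xR^2y and any z with xR^0z. Set V(r) to the set of worlds R-reachable from y in exactly 0 steps. Then □^0r holds at y, so the antecedent holds at x; validity forces ◇^0r at z, giving a w with zR^0w and yR^0w.
First-order correspondent: ∀x ∀y (xR²y → ∃w (y = w ∧ x = w)).

∀x ∀y (xR²y → ∃w (y = w ∧ x = w))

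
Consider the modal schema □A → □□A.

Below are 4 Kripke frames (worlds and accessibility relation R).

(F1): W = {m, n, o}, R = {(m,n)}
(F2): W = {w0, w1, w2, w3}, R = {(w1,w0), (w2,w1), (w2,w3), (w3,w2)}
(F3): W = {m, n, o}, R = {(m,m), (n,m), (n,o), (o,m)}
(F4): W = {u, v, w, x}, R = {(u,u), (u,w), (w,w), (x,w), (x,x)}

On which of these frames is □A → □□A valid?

(F1), (F3), (F4)

This is the axiom for transitivity; its first-order frame correspondent is ∀x ∀y ∀z (Rxy ∧ Ryz → Rxz).
(F1): ✓.
(F2): fails — Rw3w2 and Rw2w1 but not Rw3w1.
(F3): ✓.
(F4): ✓.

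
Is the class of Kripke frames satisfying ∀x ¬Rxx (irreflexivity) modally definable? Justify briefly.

Not modally definable

If a class were modally definable it would be closed under surjective bounded morphisms (Goldblatt–Thomason).
The 5-cycle (worlds s,t,u,v,w with s→t→u→v→w→s) is irreflexive, and the map sending every world to a single reflexive point • is a surjective bounded morphism (forth: every edge maps to (•,•); back: every world has a successor). So any modal formula valid on the 5-cycle is also valid on the reflexive point, which is not irreflexive.
So the class is not modally definable.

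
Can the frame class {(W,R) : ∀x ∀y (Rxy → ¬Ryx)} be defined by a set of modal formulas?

No — not modally definable

Any modally definable frame class is closed under surjective bounded morphisms.
The 5-cycle (worlds w0,w1,w2,w3,w4 with w0→w1→w2→w3→w4→w0) is asymmetric. Mapping every world to a single reflexive point • is a surjective bounded morphism, and the reflexive point is not asymmetric (R•• but asymmetry requires ¬R••).
So no modal formula (or set of formulas) defines exactly the asymmetric frames.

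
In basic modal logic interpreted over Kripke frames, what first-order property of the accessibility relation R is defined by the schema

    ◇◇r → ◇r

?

Replacing r by ¬r and contraposing gives the equivalent schema □r → □□r.
Suppose □r→□□r is valid. Take Rxy, Ryz and set V(r)={w : Rxw}. Then □r at x, so □□r at x, so □r at y, so r at z, i.e. Rxz.

transitivity: ∀x ∀y ∀z (Rxy ∧ Ryz → Rxz)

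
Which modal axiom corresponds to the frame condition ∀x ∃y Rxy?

□p → ◇p

This is seriality; the standard corresponding axiom is D: □p → ◇p.
Suppose □p→◇p is valid. At any x set V(p)=W. Then □p at x, so ◇p at x, so x has a successor.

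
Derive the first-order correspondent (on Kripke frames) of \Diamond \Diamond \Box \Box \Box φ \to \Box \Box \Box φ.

\forall x \forall y \forall z ((x R^2 y \wedge x R^3 z) \to \exists w (y R^3 w \wedge z = w))

This is a Sahlqvist (Geach-type) schema ◇^2□^3φ → □^3◇^0φ.
Minimal-valuation argument: fix x; take any y with xR^2y and any z with xR^3z. Set V(φ) to the set of worlds R-reachable from y in exactly 3 steps. Then □^3φ holds at y, so the antecedent holds at x; validity forces ◇^0φ at z, giving a w with zR^0w and yR^3w.
First-order correspondent: \forall x \forall y \forall z ((x R^2 y \wedge x R^3 z) \to \exists w (y R^3 w \wedge z = w)).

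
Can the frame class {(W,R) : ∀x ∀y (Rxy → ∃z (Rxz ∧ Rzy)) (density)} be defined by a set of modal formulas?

Yes, by □□p → □p

Yes: it is density, defined by the C4 schema □□p → □p.
Suppose □□p→□p is valid. Take Rxy and set V(p)={w : xR²w}. Then □□p at x, so □p at x, so p at y, i.e. ∃z(Rxz∧Rzy).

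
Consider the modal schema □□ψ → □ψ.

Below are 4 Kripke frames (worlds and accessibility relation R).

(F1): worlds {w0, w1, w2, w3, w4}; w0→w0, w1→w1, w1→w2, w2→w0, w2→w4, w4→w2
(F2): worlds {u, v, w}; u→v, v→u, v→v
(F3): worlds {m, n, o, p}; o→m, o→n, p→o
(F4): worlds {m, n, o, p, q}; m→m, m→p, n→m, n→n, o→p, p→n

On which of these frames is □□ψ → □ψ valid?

(F2)

This is the axiom for density; its first-order frame correspondent is ∀x ∀y (Rxy → ∃z (Rxz ∧ Rzy)).
(F1): fails — Rw2w4 but no z with Rw2z and Rzw4.
(F2): ✓.
(F3): fails — Rom but no z with Roz and Rzm.
(F4): fails — Rop but no z with Roz and Rzp.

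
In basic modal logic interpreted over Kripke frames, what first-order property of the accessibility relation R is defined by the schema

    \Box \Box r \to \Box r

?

density

Suppose □□r→□r is valid. Take Rxy and set V(r)={w : xR²w}. Then □□r at x, so □r at x, so r at y, i.e. ∃z(Rxz∧Rzy).
Conversely, on a frame with density the schema holds at every world under every valuation.
So the correspondent is density.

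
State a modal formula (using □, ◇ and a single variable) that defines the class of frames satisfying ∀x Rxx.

□p → p

The condition is reflexivity. The T schema □p → p defines it.
Suppose □p→p is valid. At any x set V(p)={w : Rxw}. Then □p holds at x, so p holds at x, i.e. Rxx.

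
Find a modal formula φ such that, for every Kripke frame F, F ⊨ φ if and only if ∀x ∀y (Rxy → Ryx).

A defining formula is r → □◇r (the B axiom).
Suppose r→□◇r is valid. Take Rxy and set V(r)={x}. Then r at x, so □◇r at x, so ◇r at y, so some z with Ryz has r; z=x, i.e. Ryx.

r → □◇r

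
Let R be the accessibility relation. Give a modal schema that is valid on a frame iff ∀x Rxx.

A defining formula is □q → q (the T axiom).
Suppose □q→q is valid. At any x set V(q)={w : Rxw}. Then □q holds at x, so q holds at x, i.e. Rxx.

□q → q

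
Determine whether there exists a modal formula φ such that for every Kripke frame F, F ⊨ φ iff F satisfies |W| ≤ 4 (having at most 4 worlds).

Any modally definable frame class is closed under disjoint unions.
Any modal formula valid on each of 5 disjoint one-world frames is valid on their disjoint union (validity is preserved under disjoint unions). Each one-world frame has |W|=1≤4, but the union has |W|=5.
So no modal formula (or set of formulas) defines exactly the |W|≤4 frames.

Not modally definable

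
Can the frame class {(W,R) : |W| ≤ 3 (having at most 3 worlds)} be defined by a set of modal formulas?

No

If a class were modally definable it would be closed under disjoint unions (Goldblatt–Thomason).
Any modal formula valid on each of 4 disjoint one-world frames is valid on their disjoint union (validity is preserved under disjoint unions). Each one-world frame has |W|=1≤3, but the union has |W|=4.
So the class is not modally definable.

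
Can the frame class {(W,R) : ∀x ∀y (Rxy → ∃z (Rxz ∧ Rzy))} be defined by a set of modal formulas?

The condition is density. A defining modal formula is □□q → □q.
Suppose □□q→□q is valid. Take Rxy and set V(q)={w : xR²w}. Then □□q at x, so □q at x, so q at y, i.e. ∃z(Rxz∧Rzy).

Yes, by □□q → □q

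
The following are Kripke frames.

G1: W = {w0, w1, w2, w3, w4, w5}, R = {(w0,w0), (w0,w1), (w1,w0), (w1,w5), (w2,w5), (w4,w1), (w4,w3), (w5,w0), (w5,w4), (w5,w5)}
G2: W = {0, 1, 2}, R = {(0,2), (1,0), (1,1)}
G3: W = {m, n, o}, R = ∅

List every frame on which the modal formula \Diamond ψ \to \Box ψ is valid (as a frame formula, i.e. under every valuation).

This is the axiom for partial functionality; its first-order frame correspondent is \forall x \forall y \forall z (Rxy \wedge Rxz \to y = z).
G1: fails — w0 sees both w0 and w1.
G2: fails — 1 sees both 0 and 1.
G3: condition met.

G3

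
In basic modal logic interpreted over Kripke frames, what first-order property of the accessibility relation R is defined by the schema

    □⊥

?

emptiness of R: ∀x ∀y ¬Rxy

□⊥ is valid iff no world has any successor (otherwise □⊥ fails at any world with one).
Conversely, on a frame with emptiness of R the schema holds at every world under every valuation.
Frame condition: ∀x ∀y ¬Rxy.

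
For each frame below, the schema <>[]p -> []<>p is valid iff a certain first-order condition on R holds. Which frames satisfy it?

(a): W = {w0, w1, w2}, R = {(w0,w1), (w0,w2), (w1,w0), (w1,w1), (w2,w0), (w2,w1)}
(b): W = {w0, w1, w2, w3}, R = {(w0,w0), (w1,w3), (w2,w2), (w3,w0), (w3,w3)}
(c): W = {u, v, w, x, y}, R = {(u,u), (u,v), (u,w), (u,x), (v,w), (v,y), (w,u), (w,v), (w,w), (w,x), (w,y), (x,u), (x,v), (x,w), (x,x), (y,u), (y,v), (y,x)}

(a), (b)

The schema corresponds to convergence: forall x forall y forall z (Rxy & Rxz -> exists w (Ryw & Rzw)).
(a): condition met.
(b): condition met.
(c): fails — Rwy and Rwv but y and v have no common successor.
Valid on: (a), (b).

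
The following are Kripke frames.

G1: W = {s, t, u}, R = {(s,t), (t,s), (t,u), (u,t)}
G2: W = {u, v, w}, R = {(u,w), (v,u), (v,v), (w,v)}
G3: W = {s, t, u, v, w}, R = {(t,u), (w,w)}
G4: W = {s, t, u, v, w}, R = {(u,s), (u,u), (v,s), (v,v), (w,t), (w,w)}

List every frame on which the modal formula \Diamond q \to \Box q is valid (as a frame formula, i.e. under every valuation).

G3

Frame correspondent (Sahlqvist): \forall x \forall y \forall z (Rxy \wedge Rxz \to y = z) — i.e. partial functionality.
G1: fails — t sees both s and u.
G2: fails — v sees both u and v.
G3: ✓.
G4: fails — u sees both s and u.
Valid on: G3.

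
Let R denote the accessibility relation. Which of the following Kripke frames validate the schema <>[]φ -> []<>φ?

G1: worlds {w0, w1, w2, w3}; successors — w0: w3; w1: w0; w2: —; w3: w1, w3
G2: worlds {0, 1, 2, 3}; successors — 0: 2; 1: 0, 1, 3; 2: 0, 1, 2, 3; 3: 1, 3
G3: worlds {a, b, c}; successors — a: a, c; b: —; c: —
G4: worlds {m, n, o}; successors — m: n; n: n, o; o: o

G4

This is the axiom for convergence; its first-order frame correspondent is forall x forall y forall z (Rxy & Rxz -> exists w (Ryw & Rzw)).
G1: fails — Rw3w1 and Rw3w3 but w1 and w3 have no common successor.
G2: fails — R10 and R11 but 0 and 1 have no common successor.
G3: fails — Raa and Rac but a and c have no common successor.
G4: ✓.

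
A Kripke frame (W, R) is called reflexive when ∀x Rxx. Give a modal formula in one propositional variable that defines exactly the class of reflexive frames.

□p → p

A defining formula is □p → p (the T axiom).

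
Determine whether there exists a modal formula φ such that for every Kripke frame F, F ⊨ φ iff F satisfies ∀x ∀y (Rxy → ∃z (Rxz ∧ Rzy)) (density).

Yes: it is density, defined by the C4 schema □□q → □q.
Suppose □□q→□q is valid. Take Rxy and set V(q)={w : xR²w}. Then □□q at x, so □q at x, so q at y, i.e. ∃z(Rxz∧Rzy).

Definable; □□q → □q defines it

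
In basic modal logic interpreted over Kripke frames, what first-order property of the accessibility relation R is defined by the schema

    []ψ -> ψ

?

reflexivity: forall x Rxx

This schema is the T axiom.
Its frame correspondent is reflexivity — forall x Rxx.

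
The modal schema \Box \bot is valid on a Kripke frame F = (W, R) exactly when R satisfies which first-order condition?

Emptiness of R

This schema is the Ver axiom.
It corresponds to emptiness of R: \forall x \forall y \neg Rxy.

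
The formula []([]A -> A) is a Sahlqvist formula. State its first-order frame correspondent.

Suppose □(□A→A) is valid. Take Rxy and set V(A)={w : Ryw}. Then at y, □A holds; since □(□A→A) at x, □A→A at y, so A at y, i.e. Ryy.

shift-reflexivity: forall x forall y (Rxy -> Ryy)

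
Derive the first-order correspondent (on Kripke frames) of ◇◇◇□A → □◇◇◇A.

∀x ∀y ∀z ((xR³y ∧ xRz) → ∃w (yRw ∧ zR³w))

This is a Sahlqvist (Geach-type) schema ◇^3□^1A → □^1◇^3A.
Minimal-valuation argument: fix x; take any y with xR^3y and any z with xR^1z. Set V(A) to the set of worlds R-reachable from y in exactly 1 step. Then □^1A holds at y, so the antecedent holds at x; validity forces ◇^3A at z, giving a w with zR^3w and yR^1w.
First-order correspondent: ∀x ∀y ∀z ((xR³y ∧ xRz) → ∃w (yRw ∧ zR³w)).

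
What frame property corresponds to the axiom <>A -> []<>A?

Suppose ◇A→□◇A is valid. Take Rxy, Rxz and set V(A)={y}. Then ◇A at x, so □◇A at x, so ◇A at z, so some w with Rzw has A; w=y, i.e. Rzy. By symmetry of the argument, Ryz.
Conversely, any frame satisfying forall x forall y forall z (Rxy & Rxz -> Ryz) validates the schema.
So the correspondent is the Euclidean property.

the Euclidean property: forall x forall y forall z (Rxy & Rxz -> Ryz)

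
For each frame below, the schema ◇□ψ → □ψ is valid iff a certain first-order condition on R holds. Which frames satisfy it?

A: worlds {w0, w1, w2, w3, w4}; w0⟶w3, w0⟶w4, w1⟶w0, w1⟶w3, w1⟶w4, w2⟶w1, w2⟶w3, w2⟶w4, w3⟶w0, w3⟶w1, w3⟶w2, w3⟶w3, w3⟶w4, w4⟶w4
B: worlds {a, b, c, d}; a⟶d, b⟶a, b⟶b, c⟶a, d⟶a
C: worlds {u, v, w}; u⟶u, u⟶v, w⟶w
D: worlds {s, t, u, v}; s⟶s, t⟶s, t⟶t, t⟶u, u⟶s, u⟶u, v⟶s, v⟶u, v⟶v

none

The schema corresponds to the Euclidean property: ∀x ∀y ∀z (Rxy ∧ Rxz → Ryz).
A: fails — Rw0w4 and Rw0w3 but not Rw4w3.
B: fails — Rad and Rad but not Rdd.
C: fails — Ruv and Ruv but not Rvv.
D: fails — Rts and Rtt but not Rst.
Valid on no frame.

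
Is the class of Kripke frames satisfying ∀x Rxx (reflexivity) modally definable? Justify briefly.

The condition is reflexivity. A defining modal formula is □q → q.

Yes — defined by □q → q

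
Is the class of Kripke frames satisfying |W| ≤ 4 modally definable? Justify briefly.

Not modally definable

Modal frame validity is preserved under disjoint unions.
Any modal formula valid on each of 5 disjoint one-world frames is valid on their disjoint union (validity is preserved under disjoint unions). Each one-world frame has |W|=1≤4, but the union has |W|=5.
So no modal formula (or set of formulas) defines exactly the |W|≤4 frames.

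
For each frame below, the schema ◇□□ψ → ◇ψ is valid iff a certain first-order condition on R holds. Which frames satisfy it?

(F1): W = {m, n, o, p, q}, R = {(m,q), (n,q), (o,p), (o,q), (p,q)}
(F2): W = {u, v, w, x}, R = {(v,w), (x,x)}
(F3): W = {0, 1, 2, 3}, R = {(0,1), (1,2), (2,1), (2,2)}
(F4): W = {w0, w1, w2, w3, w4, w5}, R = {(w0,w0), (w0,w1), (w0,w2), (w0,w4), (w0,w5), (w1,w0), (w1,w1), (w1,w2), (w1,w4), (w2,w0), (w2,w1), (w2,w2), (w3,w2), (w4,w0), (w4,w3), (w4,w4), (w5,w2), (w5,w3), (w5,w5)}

(F3), (F4)

Frame correspondent (Sahlqvist): ∀x ∀y (xRy → ∃w (yR²w ∧ xRw)) — i.e. a generalized confluence (Geach) condition.
(F1): fails — mRq but no w with qR²w and mRw.
(F2): fails — vRw but no t with wR²t and vRt.
(F3): ✓.
(F4): ✓.
Valid on: (F3), (F4).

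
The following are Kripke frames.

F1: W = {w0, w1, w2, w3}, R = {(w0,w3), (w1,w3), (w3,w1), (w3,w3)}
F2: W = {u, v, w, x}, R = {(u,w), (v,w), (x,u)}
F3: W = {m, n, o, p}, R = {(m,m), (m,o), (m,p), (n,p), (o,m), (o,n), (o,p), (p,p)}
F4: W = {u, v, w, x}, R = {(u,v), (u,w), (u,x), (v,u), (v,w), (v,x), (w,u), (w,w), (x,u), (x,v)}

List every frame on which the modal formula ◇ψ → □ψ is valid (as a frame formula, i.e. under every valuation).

F2

The schema corresponds to partial functionality: ∀x ∀y ∀z (Rxy ∧ Rxz → y = z).
F1: fails — w3 sees both w1 and w3.
F2: holds.
F3: fails — m sees both m and o.
F4: fails — u sees both v and w.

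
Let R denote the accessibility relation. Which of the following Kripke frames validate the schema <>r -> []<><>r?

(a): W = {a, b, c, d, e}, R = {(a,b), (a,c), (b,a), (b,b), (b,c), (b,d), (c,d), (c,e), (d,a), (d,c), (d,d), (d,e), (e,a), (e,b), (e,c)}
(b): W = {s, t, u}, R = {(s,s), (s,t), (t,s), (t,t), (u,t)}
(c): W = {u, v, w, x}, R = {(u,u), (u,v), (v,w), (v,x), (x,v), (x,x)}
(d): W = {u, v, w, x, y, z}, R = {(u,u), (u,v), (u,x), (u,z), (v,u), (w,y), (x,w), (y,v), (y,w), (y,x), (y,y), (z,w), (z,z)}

(a), (b)

Frame correspondent (Sahlqvist): forall x forall y forall z ((xRy & xRz) -> exists w (y = w & z R^2 w)) — i.e. a generalized confluence (Geach) condition.
(a): holds.
(b): holds.
(c): fails — uRu, uRv but no t with u=t and vR²t.
(d): fails — uRu, uRx but no t with u=t and xR²t.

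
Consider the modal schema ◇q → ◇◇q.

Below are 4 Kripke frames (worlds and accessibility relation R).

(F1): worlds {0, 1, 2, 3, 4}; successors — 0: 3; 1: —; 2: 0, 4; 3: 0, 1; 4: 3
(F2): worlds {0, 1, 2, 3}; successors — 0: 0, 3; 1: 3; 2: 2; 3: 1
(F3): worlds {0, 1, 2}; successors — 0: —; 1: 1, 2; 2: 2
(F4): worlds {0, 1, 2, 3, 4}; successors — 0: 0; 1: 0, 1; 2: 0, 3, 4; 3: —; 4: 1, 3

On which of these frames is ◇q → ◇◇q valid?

The schema corresponds to a generalized confluence (Geach) condition: ∀x ∀y (xRy → ∃w (y = w ∧ xR²w)).
(F1): fails — 0R3 but no w with 3=w and 0R²w.
(F2): fails — 1R3 but no w with 3=w and 1R²w.
(F3): ✓.
(F4): fails — 2R4 but no w with 4=w and 2R²w.

(F3)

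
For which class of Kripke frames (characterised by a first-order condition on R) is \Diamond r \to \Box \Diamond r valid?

This schema is the 5 axiom.
Its frame correspondent is the Euclidean property — \forall x \forall y \forall z (Rxy \wedge Rxz \to Ryz).

the Euclidean property: \forall x \forall y \forall z (Rxy \wedge Rxz \to Ryz)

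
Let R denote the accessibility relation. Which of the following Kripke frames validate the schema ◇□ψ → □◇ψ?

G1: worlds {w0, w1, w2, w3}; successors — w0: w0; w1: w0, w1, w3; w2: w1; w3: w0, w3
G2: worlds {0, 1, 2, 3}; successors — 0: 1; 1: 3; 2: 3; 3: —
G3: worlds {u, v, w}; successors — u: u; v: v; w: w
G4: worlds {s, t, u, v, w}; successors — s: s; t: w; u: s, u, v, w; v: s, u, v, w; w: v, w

G1, G3

Frame correspondent (Sahlqvist): ∀x ∀y ∀z (Rxy ∧ Rxz → ∃w (Ryw ∧ Rzw)) — i.e. convergence.
G1: condition met.
G2: fails — R13 and R13 but 3 and 3 have no common successor.
G3: condition met.
G4: fails — Ruw and Rus but w and s have no common successor.
Valid on: G1, G3.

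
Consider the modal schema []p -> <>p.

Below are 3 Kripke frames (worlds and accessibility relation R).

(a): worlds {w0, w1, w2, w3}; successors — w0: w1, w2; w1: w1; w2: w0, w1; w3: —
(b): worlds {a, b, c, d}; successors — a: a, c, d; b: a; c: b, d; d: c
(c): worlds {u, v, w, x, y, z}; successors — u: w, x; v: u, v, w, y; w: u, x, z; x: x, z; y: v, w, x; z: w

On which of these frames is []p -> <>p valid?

(b), (c)

Frame correspondent (Sahlqvist): forall x exists y Rxy — i.e. seriality.
(a): fails — world w3 has no successor.
(b): satisfies the condition.
(c): satisfies the condition.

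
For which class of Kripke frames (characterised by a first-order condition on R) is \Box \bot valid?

emptiness of R: \forall x \forall y \neg Rxy

This schema is the Ver axiom.
It corresponds to emptiness of R: \forall x \forall y \neg Rxy.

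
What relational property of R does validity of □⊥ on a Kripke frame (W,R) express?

Emptiness of R

This schema is the Ver axiom.
It corresponds to emptiness of R: ∀x ∀y ¬Rxy.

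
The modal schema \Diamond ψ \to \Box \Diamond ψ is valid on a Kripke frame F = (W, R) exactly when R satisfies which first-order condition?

the Euclidean property: \forall x \forall y \forall z (Rxy \wedge Rxz \to Ryz)

This schema is the 5 axiom.
It corresponds to the Euclidean property: \forall x \forall y \forall z (Rxy \wedge Rxz \to Ryz).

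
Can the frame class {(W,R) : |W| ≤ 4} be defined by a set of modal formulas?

Not modally definable

If a class were modally definable it would be closed under disjoint unions (Goldblatt–Thomason).
Any modal formula valid on each of 5 disjoint one-world frames is valid on their disjoint union (validity is preserved under disjoint unions). Each one-world frame has |W|=1≤4, but the union has |W|=5.
So the class is not modally definable.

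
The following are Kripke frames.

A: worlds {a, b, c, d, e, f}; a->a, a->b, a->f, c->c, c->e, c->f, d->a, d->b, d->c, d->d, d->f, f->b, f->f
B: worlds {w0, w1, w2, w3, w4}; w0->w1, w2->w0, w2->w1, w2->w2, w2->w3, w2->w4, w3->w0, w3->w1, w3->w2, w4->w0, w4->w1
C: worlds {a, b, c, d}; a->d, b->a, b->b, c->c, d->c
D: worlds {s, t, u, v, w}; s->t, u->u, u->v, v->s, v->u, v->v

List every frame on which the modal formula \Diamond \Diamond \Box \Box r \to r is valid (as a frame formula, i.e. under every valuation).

The schema corresponds to a generalized confluence (Geach) condition: \forall x \forall y (x R^2 y \to \exists w (y R^2 w \wedge x = w)).
A: fails — aR²b but no w with bR²w and a=w.
B: fails — w2R²w0 but no w with w0R²w and w2=w.
C: fails — aR²c but no w with cR²w and a=w.
D: fails — uR²s but no w* with sR²w* and u=w*.

none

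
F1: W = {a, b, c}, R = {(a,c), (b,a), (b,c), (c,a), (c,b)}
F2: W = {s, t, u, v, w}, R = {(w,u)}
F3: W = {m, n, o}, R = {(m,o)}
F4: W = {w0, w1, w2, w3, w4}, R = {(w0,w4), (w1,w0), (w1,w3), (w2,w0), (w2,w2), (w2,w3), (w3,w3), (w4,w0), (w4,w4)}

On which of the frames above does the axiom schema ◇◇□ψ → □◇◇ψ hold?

F2, F3

This is the axiom for a generalized confluence (Geach) condition; its first-order frame correspondent is ∀x ∀y ∀z ((xR²y ∧ xRz) → ∃w (yRw ∧ zR²w)).
F1: fails — bR²a, bRa but no w with aRw and aR²w.
F2: ✓.
F3: ✓.
F4: fails — w1R²w3, w1Rw0 but no w with w3Rw and w0R²w.
Valid on: F2, F3.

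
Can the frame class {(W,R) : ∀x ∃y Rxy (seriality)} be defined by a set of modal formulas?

The condition is seriality. A defining modal formula is □p → ◇p.

Definable; □p → ◇p defines it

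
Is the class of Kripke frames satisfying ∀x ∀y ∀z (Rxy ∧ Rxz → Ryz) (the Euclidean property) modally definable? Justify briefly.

This is a Sahlqvist condition; the 5 axiom ◇q → □◇q defines it.
Suppose ◇q→□◇q is valid. Take Rxy, Rxz and set V(q)={y}. Then ◇q at x, so □◇q at x, so ◇q at z, so some w with Rzw has q; w=y, i.e. Rzy. By symmetry of the argument, Ryz.

Yes — defined by ◇q → □◇q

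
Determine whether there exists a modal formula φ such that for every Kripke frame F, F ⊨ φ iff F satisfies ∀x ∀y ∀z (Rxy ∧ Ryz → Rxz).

Definable; □p → □□p defines it

The condition is transitivity. A defining modal formula is □p → □□p.
Suppose □p→□□p is valid. Take Rxy, Ryz and set V(p)={w : Rxw}. Then □p at x, so □□p at x, so □p at y, so p at z, i.e. Rxz.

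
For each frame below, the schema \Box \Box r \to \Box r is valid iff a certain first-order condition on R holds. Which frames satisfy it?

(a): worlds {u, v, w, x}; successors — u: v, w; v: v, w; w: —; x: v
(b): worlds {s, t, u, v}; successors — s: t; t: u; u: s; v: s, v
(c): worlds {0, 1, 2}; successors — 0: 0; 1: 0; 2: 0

(a), (c)

This is the axiom for density; its first-order frame correspondent is \forall x \forall y (Rxy \to \exists z (Rxz \wedge Rzy)).
(a): condition met.
(b): fails — Rus but no z with Ruz and Rzs.
(c): condition met.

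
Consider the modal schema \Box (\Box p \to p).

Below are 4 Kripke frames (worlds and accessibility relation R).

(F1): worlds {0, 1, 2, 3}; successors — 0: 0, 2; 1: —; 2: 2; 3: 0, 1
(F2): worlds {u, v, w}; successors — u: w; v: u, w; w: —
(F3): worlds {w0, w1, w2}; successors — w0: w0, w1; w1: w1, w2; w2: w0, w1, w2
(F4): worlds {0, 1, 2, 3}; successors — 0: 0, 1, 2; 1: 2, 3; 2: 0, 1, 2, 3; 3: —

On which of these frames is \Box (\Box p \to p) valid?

(F3)

The schema corresponds to shift-reflexivity: \forall x \forall y (Rxy \to Ryy).
(F1): fails — R31 but not R11.
(F2): fails — Rvu but not Ruu.
(F3): condition met.
(F4): fails — R01 but not R11.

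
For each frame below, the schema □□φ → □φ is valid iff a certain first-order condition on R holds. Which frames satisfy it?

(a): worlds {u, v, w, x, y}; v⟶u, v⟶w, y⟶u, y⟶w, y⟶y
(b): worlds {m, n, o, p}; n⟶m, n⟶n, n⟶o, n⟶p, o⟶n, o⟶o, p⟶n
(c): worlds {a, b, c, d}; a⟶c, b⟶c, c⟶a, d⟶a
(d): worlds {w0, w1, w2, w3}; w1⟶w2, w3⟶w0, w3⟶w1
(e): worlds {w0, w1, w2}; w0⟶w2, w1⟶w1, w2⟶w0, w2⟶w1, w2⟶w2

(b), (e)

This is the axiom for density; its first-order frame correspondent is ∀x ∀y (Rxy → ∃z (Rxz ∧ Rzy)).
(a): fails — Rvw but no z with Rvz and Rzw.
(b): satisfies the condition.
(c): fails — Rac but no z with Raz and Rzc.
(d): fails — Rw1w2 but no z with Rw1z and Rzw2.
(e): satisfies the condition.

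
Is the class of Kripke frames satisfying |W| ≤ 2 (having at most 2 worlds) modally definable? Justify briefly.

Not definable by any modal formula

If a class were modally definable it would be closed under disjoint unions (Goldblatt–Thomason).
Any modal formula valid on each of 3 disjoint one-world frames is valid on their disjoint union (validity is preserved under disjoint unions). Each one-world frame has |W|=1≤2, but the union has |W|=3.
Hence having at most 2 worlds is not modally definable.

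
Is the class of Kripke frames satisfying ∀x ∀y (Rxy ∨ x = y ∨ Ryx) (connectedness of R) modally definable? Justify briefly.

No

If a class were modally definable it would be closed under disjoint unions (Goldblatt–Thomason).
Take 4 disjoint single-world reflexive frames: each is trivially connected, but their disjoint union has 4 worlds with no edge between distinct components, so it is not connected.
So the class is not modally definable.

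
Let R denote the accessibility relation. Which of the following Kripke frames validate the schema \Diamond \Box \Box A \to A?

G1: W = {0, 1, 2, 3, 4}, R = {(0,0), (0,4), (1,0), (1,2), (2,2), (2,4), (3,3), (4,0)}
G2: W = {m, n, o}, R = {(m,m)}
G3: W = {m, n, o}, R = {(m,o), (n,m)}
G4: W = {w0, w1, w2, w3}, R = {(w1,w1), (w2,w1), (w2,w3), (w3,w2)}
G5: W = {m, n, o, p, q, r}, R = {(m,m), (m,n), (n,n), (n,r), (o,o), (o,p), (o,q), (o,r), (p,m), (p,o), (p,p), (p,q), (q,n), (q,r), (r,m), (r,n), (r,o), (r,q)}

Frame correspondent (Sahlqvist): \forall x \forall y (xRy \to \exists w (y R^2 w \wedge x = w)) — i.e. a generalized confluence (Geach) condition.
G1: fails — 1R0 but no w with 0R²w and 1=w.
G2: satisfies the condition.
G3: fails — mRo but no w with oR²w and m=w.
G4: fails — w2Rw1 but no w with w1R²w and w2=w.
G5: fails — pRm but no w with mR²w and p=w.
Valid on: G2.

G2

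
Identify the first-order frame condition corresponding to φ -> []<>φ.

Symmetry

Suppose φ→□◇φ is valid. Take Rxy and set V(φ)={x}. Then φ at x, so □◇φ at x, so ◇φ at y, so some z with Ryz has φ; z=x, i.e. Ryx.
Conversely, on a frame with symmetry the schema holds at every world under every valuation.
So the correspondent is symmetry.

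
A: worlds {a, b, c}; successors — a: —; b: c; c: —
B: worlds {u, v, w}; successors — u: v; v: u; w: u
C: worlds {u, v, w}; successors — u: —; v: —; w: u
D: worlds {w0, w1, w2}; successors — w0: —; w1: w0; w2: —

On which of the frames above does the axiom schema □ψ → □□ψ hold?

The schema corresponds to transitivity: ∀x ∀y ∀z (Rxy ∧ Ryz → Rxz).
A: ✓.
B: fails — Ruv and Rvu but not Ruu.
C: ✓.
D: ✓.

A, C, D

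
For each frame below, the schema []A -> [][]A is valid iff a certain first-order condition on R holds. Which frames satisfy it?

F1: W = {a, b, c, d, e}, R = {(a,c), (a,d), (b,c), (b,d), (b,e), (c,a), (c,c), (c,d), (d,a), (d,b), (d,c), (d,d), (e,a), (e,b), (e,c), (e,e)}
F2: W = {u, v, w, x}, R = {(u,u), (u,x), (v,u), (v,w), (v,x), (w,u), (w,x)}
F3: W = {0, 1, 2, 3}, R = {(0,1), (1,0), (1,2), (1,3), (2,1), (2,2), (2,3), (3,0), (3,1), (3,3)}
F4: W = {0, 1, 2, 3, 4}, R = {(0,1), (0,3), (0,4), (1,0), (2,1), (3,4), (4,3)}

This is the axiom for transitivity; its first-order frame correspondent is forall x forall y forall z (Rxy & Ryz -> Rxz).
F1: fails — Rbc and Rca but not Rba.
F2: ✓.
F3: fails — R10 and R01 but not R11.
F4: fails — R10 and R01 but not R11.

F2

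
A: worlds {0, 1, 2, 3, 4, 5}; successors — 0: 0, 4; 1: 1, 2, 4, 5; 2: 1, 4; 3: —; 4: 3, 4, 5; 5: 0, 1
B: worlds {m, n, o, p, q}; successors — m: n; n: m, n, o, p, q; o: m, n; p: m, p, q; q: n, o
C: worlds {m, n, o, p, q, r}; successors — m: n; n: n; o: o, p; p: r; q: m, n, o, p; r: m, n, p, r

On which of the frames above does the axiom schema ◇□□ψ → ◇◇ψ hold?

B, C

Frame correspondent (Sahlqvist): ∀x ∀y (xRy → ∃w (yR²w ∧ xR²w)) — i.e. a generalized confluence (Geach) condition.
A: fails — 4R3 but no w with 3R²w and 4R²w.
B: holds.
C: holds.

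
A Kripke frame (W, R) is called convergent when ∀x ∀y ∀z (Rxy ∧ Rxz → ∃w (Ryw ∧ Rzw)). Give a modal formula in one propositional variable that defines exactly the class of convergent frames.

◇□s → □◇s

The condition is convergence. The .2 schema ◇□s → □◇s defines it.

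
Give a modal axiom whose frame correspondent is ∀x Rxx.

□q → q

The condition is reflexivity. The T schema □q → q defines it.
Suppose □q→q is valid. At any x set V(q)={w : Rxw}. Then □q holds at x, so q holds at x, i.e. Rxx.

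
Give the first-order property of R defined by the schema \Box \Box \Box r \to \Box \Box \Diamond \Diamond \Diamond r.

\forall x \forall z (x R^2 z \to \exists w (x R^3 w \wedge z R^3 w))

This is a Sahlqvist (Geach-type) schema ◇^0□^3r → □^2◇^3r.
First-order correspondent: \forall x \forall z (x R^2 z \to \exists w (x R^3 w \wedge z R^3 w)).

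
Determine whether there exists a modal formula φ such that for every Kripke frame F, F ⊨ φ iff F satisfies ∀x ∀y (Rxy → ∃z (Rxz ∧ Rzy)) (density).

The condition is density. A defining modal formula is □□q → □q.

Yes, by □□q → □q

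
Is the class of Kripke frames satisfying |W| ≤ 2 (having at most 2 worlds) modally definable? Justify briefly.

No — not modally definable

Modal frame validity is preserved under disjoint unions.
Any modal formula valid on each of 3 disjoint one-world frames is valid on their disjoint union (validity is preserved under disjoint unions). Each one-world frame has |W|=1≤2, but the union has |W|=3.
So no modal formula (or set of formulas) defines exactly the |W|≤2 frames.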